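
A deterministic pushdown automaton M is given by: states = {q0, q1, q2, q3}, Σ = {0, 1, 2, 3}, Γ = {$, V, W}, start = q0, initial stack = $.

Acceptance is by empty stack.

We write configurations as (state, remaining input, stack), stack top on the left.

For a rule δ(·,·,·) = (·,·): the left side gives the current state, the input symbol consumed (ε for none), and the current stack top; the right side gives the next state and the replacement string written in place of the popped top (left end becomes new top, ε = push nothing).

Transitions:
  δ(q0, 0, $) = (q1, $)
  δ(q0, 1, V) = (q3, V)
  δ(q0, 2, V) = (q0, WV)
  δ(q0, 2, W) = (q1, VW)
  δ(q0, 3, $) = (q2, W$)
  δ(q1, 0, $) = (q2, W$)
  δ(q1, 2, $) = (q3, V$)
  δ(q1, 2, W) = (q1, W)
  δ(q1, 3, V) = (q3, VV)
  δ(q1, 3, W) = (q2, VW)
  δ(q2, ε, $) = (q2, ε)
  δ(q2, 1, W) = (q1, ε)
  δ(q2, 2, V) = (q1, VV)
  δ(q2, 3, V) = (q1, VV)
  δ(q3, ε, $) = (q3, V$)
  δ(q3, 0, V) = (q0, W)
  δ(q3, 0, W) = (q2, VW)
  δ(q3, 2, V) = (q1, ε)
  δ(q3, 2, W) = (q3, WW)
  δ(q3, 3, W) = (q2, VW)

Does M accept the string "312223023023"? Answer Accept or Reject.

(q0, 312223023023, $) ⊢ (q2, 12223023023, W$) ⊢ (q1, 2223023023, $) ⊢ (q3, 223023023, V$) ⊢ (q1, 23023023, $) ⊢ (q3, 3023023, V$)
No transition applies at (q3, 3023023, V$); input not fully consumed.

Reject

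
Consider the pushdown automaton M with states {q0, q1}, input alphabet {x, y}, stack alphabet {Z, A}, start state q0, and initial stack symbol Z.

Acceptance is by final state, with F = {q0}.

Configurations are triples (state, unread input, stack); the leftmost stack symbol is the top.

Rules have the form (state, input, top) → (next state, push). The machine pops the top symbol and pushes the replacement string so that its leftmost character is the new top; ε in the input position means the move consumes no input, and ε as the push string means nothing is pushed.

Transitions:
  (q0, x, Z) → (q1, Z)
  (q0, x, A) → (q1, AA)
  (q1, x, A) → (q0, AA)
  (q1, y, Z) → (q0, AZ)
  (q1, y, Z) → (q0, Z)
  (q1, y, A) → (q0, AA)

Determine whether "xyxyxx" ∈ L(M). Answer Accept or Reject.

One accepting computation: (q0, xyxyxx, Z) ⊢ (q1, yxyxx, Z) ⊢ (q0, xyxx, AZ) ⊢ (q1, yxx, AAZ) ⊢ (q0, xx, AAAZ) ⊢ (q1, x, AAAAZ) ⊢ (q0, ε, AAAAAZ)
All input consumed and state q0 ∈ F.

Accept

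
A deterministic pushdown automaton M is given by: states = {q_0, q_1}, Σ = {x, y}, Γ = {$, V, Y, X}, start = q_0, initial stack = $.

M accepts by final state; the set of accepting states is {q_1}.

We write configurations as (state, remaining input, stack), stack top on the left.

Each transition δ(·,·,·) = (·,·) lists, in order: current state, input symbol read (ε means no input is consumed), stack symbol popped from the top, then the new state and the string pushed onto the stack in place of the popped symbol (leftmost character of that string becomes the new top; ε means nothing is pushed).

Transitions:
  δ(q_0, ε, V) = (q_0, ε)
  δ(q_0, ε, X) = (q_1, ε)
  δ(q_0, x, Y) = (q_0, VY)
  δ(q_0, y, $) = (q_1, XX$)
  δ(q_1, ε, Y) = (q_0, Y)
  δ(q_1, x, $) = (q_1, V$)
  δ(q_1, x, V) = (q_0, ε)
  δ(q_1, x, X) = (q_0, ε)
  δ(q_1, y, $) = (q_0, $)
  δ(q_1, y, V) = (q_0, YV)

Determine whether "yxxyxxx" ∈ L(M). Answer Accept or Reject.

Reject

(q_0, yxxyxxx, $) ⊢ (q_1, xxyxxx, XX$) ⊢ (q_0, xyxxx, X$) ⊢ (q_1, xyxxx, $) ⊢ (q_1, yxxx, V$) ⊢ (q_0, xxx, YV$) ⊢ (q_0, xx, VYV$) ⊢ (q_0, xx, YV$) ⊢ (q_0, x, VYV$) ⊢ (q_0, x, YV$) ⊢ (q_0, ε, VYV$) ⊢ (q_0, ε, YV$)
All input consumed; state q_0 ∉ F and no further ε-move applies.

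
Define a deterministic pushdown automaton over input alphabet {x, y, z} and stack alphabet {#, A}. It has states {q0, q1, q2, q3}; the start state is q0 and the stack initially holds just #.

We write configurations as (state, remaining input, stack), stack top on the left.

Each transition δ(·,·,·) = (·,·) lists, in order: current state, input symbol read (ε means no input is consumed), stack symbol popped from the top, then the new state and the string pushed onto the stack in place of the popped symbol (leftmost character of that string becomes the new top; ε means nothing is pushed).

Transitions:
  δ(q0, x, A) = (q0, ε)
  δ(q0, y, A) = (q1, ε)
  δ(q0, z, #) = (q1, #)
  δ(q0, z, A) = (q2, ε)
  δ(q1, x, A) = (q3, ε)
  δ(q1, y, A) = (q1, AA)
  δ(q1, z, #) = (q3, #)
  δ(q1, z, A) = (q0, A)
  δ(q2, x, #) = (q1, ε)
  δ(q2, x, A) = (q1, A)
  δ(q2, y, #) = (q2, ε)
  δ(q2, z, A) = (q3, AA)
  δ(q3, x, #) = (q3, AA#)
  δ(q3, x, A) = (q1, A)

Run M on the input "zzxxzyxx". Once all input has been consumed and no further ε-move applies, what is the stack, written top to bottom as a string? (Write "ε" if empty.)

(q0, zzxxzyxx, #)
  read z, top #: go to q1, push # → (q1, zxxzyxx, #)
  read z, top #: go to q3, push # → (q3, xxzyxx, #)
  read x, top #: go to q3, push AA# → (q3, xzyxx, AA#)
  read x, top A: go to q1, push A → (q1, zyxx, AA#)
  read z, top A: go to q0, push A → (q0, yxx, AA#)
  read y, top A: go to q1, push ε → (q1, xx, A#)
  read x, top A: go to q3, push ε → (q3, x, #)
  read x, top #: go to q3, push AA# → (q3, ε, AA#)
All input consumed in state q3 with stack AA#.

AA#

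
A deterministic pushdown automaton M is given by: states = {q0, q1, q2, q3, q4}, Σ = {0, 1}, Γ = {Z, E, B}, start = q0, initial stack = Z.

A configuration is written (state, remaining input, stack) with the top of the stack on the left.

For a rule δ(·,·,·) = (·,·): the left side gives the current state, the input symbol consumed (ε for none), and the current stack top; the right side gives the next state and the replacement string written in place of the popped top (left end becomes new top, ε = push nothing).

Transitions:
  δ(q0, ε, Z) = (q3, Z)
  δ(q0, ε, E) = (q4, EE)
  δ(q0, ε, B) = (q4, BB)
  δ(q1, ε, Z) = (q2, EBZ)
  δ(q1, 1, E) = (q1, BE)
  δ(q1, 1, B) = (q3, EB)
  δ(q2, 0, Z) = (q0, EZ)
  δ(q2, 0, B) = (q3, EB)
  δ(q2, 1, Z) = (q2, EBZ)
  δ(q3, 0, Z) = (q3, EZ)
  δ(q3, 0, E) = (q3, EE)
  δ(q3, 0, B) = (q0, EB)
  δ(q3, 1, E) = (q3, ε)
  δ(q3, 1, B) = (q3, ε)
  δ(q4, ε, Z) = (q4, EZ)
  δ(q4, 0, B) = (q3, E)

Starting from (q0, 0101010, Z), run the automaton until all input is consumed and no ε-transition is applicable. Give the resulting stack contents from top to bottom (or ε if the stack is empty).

(q0, 0101010, Z)
  ε-move, top Z: go to q3, push Z → (q3, 0101010, Z)
  read 0, top Z: go to q3, push EZ → (q3, 101010, EZ)
  read 1, top E: go to q3, push ε → (q3, 01010, Z)
  read 0, top Z: go to q3, push EZ → (q3, 1010, EZ)
  read 1, top E: go to q3, push ε → (q3, 010, Z)
  read 0, top Z: go to q3, push EZ → (q3, 10, EZ)
  read 1, top E: go to q3, push ε → (q3, 0, Z)
  read 0, top Z: go to q3, push EZ → (q3, ε, EZ)
All input consumed in state q3 with stack EZ.

EZ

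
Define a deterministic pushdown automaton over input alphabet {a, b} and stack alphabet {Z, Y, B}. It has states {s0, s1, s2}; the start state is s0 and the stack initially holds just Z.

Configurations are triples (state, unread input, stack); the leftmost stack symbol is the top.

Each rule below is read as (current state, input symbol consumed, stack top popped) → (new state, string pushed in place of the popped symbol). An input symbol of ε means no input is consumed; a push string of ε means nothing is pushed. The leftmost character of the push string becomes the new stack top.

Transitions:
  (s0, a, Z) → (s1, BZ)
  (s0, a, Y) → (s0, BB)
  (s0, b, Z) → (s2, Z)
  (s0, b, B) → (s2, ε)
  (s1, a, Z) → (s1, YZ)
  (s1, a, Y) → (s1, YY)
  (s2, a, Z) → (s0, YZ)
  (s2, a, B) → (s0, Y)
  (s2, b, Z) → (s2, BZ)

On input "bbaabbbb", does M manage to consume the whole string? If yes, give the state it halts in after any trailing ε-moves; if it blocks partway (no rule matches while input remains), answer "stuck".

(s0, bbaabbbb, Z)
  read b, top Z: go to s2, push Z → (s2, baabbbb, Z)
  read b, top Z: go to s2, push BZ → (s2, aabbbb, BZ)
  read a, top B: go to s0, push Y → (s0, abbbb, YZ)
  read a, top Y: go to s0, push BB → (s0, bbbb, BBZ)
  read b, top B: go to s2, push ε → (s2, bbb, BZ)
No transition for (s2, b, top B); M blocks with input bbb remaining.

stuck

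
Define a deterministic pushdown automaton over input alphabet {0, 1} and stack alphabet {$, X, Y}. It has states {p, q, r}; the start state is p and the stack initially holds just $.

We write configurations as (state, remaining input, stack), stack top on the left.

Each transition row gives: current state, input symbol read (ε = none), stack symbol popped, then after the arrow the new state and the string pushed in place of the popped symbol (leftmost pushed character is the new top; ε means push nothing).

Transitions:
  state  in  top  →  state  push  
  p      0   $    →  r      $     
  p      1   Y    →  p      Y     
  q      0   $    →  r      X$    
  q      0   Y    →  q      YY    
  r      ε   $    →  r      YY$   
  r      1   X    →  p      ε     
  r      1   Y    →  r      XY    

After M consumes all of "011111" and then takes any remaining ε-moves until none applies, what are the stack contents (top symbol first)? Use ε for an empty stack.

(p, 011111, $) ⊢ (r, 11111, $) ⊢ (r, 11111, YY$) ⊢ (r, 1111, XYY$) ⊢ (p, 111, YY$) ⊢ (p, 11, YY$) ⊢ (p, 1, YY$) ⊢ (p, ε, YY$)
All input consumed in state p with stack YY$.

YY$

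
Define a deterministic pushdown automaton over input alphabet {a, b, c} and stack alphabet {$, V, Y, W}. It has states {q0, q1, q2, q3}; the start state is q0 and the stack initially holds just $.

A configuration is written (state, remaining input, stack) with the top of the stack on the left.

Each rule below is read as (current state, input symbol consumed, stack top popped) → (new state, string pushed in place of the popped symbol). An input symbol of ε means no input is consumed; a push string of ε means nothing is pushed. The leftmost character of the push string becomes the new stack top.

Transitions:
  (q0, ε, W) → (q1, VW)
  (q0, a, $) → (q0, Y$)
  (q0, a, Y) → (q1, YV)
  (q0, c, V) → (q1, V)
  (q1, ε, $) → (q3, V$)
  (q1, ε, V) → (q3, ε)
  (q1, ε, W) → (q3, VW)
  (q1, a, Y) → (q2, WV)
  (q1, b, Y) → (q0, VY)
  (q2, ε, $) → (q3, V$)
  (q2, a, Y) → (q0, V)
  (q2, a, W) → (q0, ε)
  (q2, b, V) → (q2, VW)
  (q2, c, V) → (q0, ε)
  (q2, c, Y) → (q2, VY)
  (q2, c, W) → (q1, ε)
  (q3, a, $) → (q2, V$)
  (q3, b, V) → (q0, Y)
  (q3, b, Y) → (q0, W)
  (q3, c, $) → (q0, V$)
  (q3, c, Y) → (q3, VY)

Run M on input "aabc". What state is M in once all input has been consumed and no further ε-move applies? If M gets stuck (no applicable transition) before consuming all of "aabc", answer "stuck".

(q0, aabc, $) ⊢ (q0, abc, Y$) ⊢ (q1, bc, YV$) ⊢ (q0, c, VYV$) ⊢ (q1, ε, VYV$) ⊢ (q3, ε, YV$)
All input consumed; M is in state q3.

q3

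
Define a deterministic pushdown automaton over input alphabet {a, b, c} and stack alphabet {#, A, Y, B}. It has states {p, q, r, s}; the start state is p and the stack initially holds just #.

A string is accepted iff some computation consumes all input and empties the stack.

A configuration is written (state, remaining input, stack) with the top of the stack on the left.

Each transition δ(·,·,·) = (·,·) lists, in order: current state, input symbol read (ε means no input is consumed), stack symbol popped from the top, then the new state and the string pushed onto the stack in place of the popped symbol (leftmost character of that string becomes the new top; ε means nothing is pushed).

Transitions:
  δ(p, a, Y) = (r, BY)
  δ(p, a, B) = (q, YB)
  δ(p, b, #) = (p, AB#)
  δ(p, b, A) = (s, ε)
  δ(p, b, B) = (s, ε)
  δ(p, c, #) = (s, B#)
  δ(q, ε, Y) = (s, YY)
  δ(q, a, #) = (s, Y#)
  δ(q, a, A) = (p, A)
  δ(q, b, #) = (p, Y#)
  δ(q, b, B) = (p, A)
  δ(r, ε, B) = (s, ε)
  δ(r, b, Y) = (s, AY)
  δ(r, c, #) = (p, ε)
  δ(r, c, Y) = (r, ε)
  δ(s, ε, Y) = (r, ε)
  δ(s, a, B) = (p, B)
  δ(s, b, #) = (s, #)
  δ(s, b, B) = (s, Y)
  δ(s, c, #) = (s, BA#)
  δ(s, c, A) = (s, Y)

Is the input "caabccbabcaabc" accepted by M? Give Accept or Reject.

(p, caabccbabcaabc, #)
  read c, top #: go to s, push B# → (s, aabccbabcaabc, B#)
  read a, top B: go to p, push B → (p, abccbabcaabc, B#)
  read a, top B: go to q, push YB → (q, bccbabcaabc, YB#)
  ε-move, top Y: go to s, push YY → (s, bccbabcaabc, YYB#)
  ε-move, top Y: go to r, push ε → (r, bccbabcaabc, YB#)
  read b, top Y: go to s, push AY → (s, ccbabcaabc, AYB#)
  read c, top A: go to s, push Y → (s, cbabcaabc, YYB#)
  ε-move, top Y: go to r, push ε → (r, cbabcaabc, YB#)
  read c, top Y: go to r, push ε → (r, babcaabc, B#)
  ε-move, top B: go to s, push ε → (s, babcaabc, #)
  read b, top #: go to s, push # → (s, abcaabc, #)
No transition applies at (s, abcaabc, #); input not fully consumed.

Reject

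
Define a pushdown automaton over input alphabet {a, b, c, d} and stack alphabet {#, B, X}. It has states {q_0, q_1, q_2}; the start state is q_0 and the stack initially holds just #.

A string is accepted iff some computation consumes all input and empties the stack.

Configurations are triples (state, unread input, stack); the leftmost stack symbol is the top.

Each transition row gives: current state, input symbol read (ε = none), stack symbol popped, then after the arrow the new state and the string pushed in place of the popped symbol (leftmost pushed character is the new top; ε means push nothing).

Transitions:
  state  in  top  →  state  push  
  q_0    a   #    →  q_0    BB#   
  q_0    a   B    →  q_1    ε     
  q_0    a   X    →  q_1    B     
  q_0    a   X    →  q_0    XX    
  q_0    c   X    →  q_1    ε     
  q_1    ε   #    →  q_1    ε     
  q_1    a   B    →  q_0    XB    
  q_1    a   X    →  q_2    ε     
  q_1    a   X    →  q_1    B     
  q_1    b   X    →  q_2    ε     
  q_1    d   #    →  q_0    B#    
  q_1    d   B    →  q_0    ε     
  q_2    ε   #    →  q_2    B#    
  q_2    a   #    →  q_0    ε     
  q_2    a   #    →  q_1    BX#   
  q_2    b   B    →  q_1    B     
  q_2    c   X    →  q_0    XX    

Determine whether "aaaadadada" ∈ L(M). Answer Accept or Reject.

Accept

One accepting computation: (q_0, aaaadadada, #) ⊢ (q_0, aaadadada, BB#) ⊢ (q_1, aadadada, B#) ⊢ (q_0, adadada, XB#) ⊢ (q_1, dadada, BB#) ⊢ (q_0, adada, B#) ⊢ (q_1, dada, #) ⊢ (q_0, ada, B#) ⊢ (q_1, da, #) ⊢ (q_0, a, B#) ⊢ (q_1, ε, #) ⊢ (q_1, ε, ε)
All input consumed and the stack is empty.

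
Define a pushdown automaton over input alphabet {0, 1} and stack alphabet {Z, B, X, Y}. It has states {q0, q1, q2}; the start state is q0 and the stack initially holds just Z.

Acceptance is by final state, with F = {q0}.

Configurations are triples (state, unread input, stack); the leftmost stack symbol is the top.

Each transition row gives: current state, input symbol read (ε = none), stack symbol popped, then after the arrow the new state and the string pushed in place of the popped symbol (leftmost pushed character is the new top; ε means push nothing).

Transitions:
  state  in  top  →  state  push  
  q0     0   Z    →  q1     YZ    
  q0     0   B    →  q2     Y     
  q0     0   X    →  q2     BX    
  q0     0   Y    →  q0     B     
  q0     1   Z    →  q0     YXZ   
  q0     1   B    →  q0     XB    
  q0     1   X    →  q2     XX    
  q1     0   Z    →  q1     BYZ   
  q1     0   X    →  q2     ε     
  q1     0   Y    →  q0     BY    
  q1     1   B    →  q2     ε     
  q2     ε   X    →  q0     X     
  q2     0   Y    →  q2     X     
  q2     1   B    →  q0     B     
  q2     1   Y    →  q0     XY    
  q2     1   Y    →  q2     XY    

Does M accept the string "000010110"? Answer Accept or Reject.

Reject

No computation consumes all input and reaches a final state.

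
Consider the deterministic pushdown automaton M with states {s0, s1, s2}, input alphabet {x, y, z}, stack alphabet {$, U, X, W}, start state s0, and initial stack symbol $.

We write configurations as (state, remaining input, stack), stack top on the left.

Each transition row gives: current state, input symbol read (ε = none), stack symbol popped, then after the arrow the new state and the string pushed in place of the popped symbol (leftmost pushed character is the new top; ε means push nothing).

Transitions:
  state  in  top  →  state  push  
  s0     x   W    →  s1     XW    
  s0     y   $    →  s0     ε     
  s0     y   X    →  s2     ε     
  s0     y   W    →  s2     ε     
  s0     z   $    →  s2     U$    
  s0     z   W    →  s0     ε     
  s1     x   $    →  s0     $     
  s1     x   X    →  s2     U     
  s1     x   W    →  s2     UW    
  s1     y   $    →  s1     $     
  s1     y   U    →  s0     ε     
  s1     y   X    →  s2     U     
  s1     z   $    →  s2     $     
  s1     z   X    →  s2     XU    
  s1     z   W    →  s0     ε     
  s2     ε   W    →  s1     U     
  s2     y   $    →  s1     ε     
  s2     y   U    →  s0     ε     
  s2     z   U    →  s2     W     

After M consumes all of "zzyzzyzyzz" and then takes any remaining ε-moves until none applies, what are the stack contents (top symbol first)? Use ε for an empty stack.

U$

(s0, zzyzzyzyzz, $)
  read z, top $: go to s2, push U$ → (s2, zyzzyzyzz, U$)
  read z, top U: go to s2, push W → (s2, yzzyzyzz, W$)
  ε-move, top W: go to s1, push U → (s1, yzzyzyzz, U$)
  read y, top U: go to s0, push ε → (s0, zzyzyzz, $)
  read z, top $: go to s2, push U$ → (s2, zyzyzz, U$)
  read z, top U: go to s2, push W → (s2, yzyzz, W$)
  ε-move, top W: go to s1, push U → (s1, yzyzz, U$)
  read y, top U: go to s0, push ε → (s0, zyzz, $)
  read z, top $: go to s2, push U$ → (s2, yzz, U$)
  read y, top U: go to s0, push ε → (s0, zz, $)
  read z, top $: go to s2, push U$ → (s2, z, U$)
  read z, top U: go to s2, push W → (s2, ε, W$)
  ε-move, top W: go to s1, push U → (s1, ε, U$)
All input consumed in state s1 with stack U$.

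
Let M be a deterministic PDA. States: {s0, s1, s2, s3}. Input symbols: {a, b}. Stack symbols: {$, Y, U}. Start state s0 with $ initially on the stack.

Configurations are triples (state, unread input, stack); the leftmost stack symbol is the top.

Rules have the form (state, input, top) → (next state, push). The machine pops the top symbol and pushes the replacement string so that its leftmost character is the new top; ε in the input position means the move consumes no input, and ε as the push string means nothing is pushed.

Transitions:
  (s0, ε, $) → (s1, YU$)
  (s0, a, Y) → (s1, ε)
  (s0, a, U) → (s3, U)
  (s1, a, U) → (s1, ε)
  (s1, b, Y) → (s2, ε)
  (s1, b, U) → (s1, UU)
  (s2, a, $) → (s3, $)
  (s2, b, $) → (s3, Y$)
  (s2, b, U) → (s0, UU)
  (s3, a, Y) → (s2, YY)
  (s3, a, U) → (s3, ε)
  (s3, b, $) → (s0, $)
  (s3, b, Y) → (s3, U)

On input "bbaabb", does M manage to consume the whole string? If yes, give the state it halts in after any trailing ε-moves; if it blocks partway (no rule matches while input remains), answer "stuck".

stuck

(s0, bbaabb, $) ⊢ (s1, bbaabb, YU$) ⊢ (s2, baabb, U$) ⊢ (s0, aabb, UU$) ⊢ (s3, abb, UU$) ⊢ (s3, bb, U$)
No transition for (s3, b, top U); M blocks with input bb remaining.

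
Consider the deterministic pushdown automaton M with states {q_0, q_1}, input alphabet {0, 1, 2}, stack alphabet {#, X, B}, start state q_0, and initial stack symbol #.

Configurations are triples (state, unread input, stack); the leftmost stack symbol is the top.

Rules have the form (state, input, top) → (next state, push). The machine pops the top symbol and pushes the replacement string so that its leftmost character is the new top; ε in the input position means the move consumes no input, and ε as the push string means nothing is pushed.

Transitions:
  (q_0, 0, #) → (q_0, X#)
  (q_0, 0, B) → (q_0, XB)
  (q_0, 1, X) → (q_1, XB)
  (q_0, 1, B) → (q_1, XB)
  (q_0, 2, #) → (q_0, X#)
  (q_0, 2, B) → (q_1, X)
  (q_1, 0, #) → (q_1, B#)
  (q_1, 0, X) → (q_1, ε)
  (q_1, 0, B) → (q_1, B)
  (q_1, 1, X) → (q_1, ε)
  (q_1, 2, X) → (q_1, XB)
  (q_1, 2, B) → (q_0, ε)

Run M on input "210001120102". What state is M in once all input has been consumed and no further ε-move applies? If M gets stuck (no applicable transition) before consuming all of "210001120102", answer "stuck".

(q_0, 210001120102, #) ⊢ (q_0, 10001120102, X#) ⊢ (q_1, 0001120102, XB#) ⊢ (q_1, 001120102, B#) ⊢ (q_1, 01120102, B#) ⊢ (q_1, 1120102, B#)
No transition for (q_1, 1, top B); M blocks with input 1120102 remaining.

stuck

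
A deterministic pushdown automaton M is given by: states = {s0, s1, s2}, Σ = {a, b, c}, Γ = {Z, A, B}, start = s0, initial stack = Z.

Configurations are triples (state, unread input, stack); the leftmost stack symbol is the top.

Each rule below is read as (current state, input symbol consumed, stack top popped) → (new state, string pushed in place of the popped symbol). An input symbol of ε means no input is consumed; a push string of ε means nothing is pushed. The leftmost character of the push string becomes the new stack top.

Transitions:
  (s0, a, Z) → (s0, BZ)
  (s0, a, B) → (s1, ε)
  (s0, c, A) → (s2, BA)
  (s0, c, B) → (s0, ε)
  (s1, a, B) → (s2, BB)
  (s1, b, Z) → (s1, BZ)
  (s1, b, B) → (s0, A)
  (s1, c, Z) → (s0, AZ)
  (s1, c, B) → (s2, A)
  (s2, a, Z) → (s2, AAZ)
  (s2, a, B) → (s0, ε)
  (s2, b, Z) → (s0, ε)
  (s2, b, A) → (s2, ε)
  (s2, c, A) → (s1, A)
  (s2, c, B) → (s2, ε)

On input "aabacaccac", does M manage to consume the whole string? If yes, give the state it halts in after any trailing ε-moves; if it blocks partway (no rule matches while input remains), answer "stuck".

(s0, aabacaccac, Z)
  read a, top Z: go to s0, push BZ → (s0, abacaccac, BZ)
  read a, top B: go to s1, push ε → (s1, bacaccac, Z)
  read b, top Z: go to s1, push BZ → (s1, acaccac, BZ)
  read a, top B: go to s2, push BB → (s2, caccac, BBZ)
  read c, top B: go to s2, push ε → (s2, accac, BZ)
  read a, top B: go to s0, push ε → (s0, ccac, Z)
No transition for (s0, c, top Z); M blocks with input ccac remaining.

stuck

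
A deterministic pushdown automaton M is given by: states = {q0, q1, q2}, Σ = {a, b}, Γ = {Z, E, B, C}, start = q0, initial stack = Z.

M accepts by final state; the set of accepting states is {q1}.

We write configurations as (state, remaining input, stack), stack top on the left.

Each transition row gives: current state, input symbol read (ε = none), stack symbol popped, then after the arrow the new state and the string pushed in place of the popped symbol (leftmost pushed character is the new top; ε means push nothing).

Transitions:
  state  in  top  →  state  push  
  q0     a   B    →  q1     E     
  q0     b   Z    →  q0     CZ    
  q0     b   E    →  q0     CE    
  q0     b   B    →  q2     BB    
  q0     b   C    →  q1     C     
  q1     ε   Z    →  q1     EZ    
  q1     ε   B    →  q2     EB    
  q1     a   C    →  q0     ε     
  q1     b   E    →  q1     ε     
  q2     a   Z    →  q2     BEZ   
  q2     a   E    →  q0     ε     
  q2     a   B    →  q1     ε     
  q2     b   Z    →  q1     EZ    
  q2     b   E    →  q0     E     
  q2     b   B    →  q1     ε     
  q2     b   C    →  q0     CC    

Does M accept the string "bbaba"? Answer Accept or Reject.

(q0, bbaba, Z) ⊢ (q0, baba, CZ) ⊢ (q1, aba, CZ) ⊢ (q0, ba, Z) ⊢ (q0, a, CZ)
No transition applies at (q0, a, CZ); input not fully consumed.

Reject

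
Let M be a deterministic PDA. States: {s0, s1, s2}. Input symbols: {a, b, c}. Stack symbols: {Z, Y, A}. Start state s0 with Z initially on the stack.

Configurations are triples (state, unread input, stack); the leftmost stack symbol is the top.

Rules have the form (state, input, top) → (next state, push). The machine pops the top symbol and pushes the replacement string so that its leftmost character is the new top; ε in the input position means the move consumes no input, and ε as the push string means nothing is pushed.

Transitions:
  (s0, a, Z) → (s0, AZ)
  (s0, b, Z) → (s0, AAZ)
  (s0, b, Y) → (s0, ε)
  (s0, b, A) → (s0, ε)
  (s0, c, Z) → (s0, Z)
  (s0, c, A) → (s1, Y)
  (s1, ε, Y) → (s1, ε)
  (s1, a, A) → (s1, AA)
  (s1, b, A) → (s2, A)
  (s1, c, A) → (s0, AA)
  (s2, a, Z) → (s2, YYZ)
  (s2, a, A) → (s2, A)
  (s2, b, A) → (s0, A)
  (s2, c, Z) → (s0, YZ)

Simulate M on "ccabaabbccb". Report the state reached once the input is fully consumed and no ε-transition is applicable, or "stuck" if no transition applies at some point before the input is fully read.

(s0, ccabaabbccb, Z) ⊢ (s0, cabaabbccb, Z) ⊢ (s0, abaabbccb, Z) ⊢ (s0, baabbccb, AZ) ⊢ (s0, aabbccb, Z) ⊢ (s0, abbccb, AZ)
No transition for (s0, a, top A); M blocks with input abbccb remaining.

stuck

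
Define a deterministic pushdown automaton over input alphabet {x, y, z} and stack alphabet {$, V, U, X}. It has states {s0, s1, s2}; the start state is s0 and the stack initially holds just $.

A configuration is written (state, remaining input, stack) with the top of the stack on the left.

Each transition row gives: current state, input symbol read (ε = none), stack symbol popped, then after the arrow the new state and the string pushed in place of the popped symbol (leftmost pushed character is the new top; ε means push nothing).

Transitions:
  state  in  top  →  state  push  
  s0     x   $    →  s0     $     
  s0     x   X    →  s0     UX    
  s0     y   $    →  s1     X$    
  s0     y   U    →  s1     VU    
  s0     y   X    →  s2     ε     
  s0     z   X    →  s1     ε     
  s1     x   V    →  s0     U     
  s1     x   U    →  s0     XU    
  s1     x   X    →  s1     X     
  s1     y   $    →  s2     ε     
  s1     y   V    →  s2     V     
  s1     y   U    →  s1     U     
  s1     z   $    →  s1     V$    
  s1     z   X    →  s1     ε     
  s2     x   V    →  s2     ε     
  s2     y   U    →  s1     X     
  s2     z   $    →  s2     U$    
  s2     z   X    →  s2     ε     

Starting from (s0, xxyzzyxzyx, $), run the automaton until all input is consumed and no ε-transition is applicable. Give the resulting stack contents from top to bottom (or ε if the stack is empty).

X$

(s0, xxyzzyxzyx, $)
  read x, top $: go to s0, push $ → (s0, xyzzyxzyx, $)
  read x, top $: go to s0, push $ → (s0, yzzyxzyx, $)
  read y, top $: go to s1, push X$ → (s1, zzyxzyx, X$)
  read z, top X: go to s1, push ε → (s1, zyxzyx, $)
  read z, top $: go to s1, push V$ → (s1, yxzyx, V$)
  read y, top V: go to s2, push V → (s2, xzyx, V$)
  read x, top V: go to s2, push ε → (s2, zyx, $)
  read z, top $: go to s2, push U$ → (s2, yx, U$)
  read y, top U: go to s1, push X → (s1, x, X$)
  read x, top X: go to s1, push X → (s1, ε, X$)
All input consumed in state s1 with stack X$.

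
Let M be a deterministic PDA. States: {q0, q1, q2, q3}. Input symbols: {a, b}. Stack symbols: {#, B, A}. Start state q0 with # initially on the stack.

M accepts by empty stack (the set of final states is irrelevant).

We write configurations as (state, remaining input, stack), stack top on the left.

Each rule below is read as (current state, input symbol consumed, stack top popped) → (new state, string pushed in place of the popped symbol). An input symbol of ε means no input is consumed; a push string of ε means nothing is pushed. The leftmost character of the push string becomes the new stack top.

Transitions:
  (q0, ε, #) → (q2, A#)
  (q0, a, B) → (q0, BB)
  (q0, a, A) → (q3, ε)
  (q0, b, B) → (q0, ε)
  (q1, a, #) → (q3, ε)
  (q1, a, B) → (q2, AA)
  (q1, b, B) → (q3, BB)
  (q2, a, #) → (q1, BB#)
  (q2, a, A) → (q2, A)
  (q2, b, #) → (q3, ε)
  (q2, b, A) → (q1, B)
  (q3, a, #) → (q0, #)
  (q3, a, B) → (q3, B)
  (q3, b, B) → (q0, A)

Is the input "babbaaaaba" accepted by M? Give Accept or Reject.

(q0, babbaaaaba, #)
  ε-move, top #: go to q2, push A# → (q2, babbaaaaba, A#)
  read b, top A: go to q1, push B → (q1, abbaaaaba, B#)
  read a, top B: go to q2, push AA → (q2, bbaaaaba, AA#)
  read b, top A: go to q1, push B → (q1, baaaaba, BA#)
  read b, top B: go to q3, push BB → (q3, aaaaba, BBA#)
  read a, top B: go to q3, push B → (q3, aaaba, BBA#)
  read a, top B: go to q3, push B → (q3, aaba, BBA#)
  read a, top B: go to q3, push B → (q3, aba, BBA#)
  read a, top B: go to q3, push B → (q3, ba, BBA#)
  read b, top B: go to q0, push A → (q0, a, ABA#)
  read a, top A: go to q3, push ε → (q3, ε, BA#)
All input consumed; stack is BA#, not empty, and no further ε-move applies.

Reject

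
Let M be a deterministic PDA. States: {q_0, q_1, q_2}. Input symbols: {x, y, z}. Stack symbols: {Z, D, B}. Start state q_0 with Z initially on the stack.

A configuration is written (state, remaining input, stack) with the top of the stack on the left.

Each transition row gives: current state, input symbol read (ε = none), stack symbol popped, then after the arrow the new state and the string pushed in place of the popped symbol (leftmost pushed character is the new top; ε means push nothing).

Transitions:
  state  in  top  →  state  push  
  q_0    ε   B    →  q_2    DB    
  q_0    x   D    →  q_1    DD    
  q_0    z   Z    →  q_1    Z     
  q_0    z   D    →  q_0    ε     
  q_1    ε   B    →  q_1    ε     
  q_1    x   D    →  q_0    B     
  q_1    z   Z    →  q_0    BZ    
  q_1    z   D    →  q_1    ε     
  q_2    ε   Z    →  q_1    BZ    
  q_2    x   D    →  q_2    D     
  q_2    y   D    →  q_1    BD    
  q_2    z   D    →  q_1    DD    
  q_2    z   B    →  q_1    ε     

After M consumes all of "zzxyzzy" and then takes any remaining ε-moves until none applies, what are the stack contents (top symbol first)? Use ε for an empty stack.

(q_0, zzxyzzy, Z)
  read z, top Z: go to q_1, push Z → (q_1, zxyzzy, Z)
  read z, top Z: go to q_0, push BZ → (q_0, xyzzy, BZ)
  ε-move, top B: go to q_2, push DB → (q_2, xyzzy, DBZ)
  read x, top D: go to q_2, push D → (q_2, yzzy, DBZ)
  read y, top D: go to q_1, push BD → (q_1, zzy, BDBZ)
  ε-move, top B: go to q_1, push ε → (q_1, zzy, DBZ)
  read z, top D: go to q_1, push ε → (q_1, zy, BZ)
  ε-move, top B: go to q_1, push ε → (q_1, zy, Z)
  read z, top Z: go to q_0, push BZ → (q_0, y, BZ)
  ε-move, top B: go to q_2, push DB → (q_2, y, DBZ)
  read y, top D: go to q_1, push BD → (q_1, ε, BDBZ)
  ε-move, top B: go to q_1, push ε → (q_1, ε, DBZ)
All input consumed in state q_1 with stack DBZ.

DBZ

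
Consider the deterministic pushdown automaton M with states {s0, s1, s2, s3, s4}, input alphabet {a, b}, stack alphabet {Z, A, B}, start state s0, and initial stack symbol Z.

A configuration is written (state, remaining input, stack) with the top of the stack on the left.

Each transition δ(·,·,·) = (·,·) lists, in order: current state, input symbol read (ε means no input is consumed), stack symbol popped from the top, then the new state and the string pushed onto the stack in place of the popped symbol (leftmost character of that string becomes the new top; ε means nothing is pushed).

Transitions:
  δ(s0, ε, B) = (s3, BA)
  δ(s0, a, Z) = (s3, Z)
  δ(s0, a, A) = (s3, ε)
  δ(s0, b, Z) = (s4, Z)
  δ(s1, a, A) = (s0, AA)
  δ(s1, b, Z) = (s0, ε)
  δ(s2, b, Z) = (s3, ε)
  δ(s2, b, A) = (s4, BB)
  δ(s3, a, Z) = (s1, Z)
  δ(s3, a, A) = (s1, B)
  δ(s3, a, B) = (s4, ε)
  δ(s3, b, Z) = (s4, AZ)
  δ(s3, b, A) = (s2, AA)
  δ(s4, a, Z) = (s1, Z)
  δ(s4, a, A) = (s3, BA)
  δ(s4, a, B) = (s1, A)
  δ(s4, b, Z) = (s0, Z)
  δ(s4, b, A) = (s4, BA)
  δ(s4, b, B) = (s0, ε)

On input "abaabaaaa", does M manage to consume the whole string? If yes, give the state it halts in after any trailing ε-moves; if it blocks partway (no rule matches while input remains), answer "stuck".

s1

(s0, abaabaaaa, Z)
  read a, top Z: go to s3, push Z → (s3, baabaaaa, Z)
  read b, top Z: go to s4, push AZ → (s4, aabaaaa, AZ)
  read a, top A: go to s3, push BA → (s3, abaaaa, BAZ)
  read a, top B: go to s4, push ε → (s4, baaaa, AZ)
  read b, top A: go to s4, push BA → (s4, aaaa, BAZ)
  read a, top B: go to s1, push A → (s1, aaa, AAZ)
  read a, top A: go to s0, push AA → (s0, aa, AAAZ)
  read a, top A: go to s3, push ε → (s3, a, AAZ)
  read a, top A: go to s1, push B → (s1, ε, BAZ)
All input consumed; M is in state s1.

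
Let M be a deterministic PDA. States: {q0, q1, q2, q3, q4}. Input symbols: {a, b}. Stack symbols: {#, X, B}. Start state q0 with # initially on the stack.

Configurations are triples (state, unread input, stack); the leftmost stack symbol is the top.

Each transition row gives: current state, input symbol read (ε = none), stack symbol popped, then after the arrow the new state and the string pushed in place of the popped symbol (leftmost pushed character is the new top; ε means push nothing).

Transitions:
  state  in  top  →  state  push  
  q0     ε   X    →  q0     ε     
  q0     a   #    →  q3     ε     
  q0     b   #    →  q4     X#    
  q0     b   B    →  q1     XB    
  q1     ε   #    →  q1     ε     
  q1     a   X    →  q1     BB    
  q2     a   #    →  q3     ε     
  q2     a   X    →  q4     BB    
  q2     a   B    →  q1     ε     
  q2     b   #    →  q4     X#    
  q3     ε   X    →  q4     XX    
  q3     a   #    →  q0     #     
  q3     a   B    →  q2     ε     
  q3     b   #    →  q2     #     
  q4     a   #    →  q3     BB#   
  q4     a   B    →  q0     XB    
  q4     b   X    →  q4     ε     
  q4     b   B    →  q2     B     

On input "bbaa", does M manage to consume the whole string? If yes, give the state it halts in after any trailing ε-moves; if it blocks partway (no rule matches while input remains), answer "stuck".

(q0, bbaa, #) ⊢ (q4, baa, X#) ⊢ (q4, aa, #) ⊢ (q3, a, BB#) ⊢ (q2, ε, B#)
All input consumed; M is in state q2.

q2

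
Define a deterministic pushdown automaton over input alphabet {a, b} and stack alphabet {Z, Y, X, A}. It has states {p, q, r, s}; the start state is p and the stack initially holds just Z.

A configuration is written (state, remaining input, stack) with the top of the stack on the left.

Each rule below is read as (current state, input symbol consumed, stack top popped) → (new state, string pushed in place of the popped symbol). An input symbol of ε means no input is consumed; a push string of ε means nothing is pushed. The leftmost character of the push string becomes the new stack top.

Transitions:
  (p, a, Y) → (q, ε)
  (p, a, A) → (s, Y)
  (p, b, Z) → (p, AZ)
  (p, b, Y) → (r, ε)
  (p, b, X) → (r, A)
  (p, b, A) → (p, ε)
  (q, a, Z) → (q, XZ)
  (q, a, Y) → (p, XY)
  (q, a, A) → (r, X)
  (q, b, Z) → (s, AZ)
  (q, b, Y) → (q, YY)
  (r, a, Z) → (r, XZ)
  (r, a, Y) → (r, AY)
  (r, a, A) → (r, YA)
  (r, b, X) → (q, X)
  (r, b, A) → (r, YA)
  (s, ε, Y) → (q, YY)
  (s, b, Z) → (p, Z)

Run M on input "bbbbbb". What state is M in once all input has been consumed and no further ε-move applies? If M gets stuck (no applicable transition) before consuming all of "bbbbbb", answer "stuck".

p

(p, bbbbbb, Z)
  read b, top Z: go to p, push AZ → (p, bbbbb, AZ)
  read b, top A: go to p, push ε → (p, bbbb, Z)
  read b, top Z: go to p, push AZ → (p, bbb, AZ)
  read b, top A: go to p, push ε → (p, bb, Z)
  read b, top Z: go to p, push AZ → (p, b, AZ)
  read b, top A: go to p, push ε → (p, ε, Z)
All input consumed; M is in state p.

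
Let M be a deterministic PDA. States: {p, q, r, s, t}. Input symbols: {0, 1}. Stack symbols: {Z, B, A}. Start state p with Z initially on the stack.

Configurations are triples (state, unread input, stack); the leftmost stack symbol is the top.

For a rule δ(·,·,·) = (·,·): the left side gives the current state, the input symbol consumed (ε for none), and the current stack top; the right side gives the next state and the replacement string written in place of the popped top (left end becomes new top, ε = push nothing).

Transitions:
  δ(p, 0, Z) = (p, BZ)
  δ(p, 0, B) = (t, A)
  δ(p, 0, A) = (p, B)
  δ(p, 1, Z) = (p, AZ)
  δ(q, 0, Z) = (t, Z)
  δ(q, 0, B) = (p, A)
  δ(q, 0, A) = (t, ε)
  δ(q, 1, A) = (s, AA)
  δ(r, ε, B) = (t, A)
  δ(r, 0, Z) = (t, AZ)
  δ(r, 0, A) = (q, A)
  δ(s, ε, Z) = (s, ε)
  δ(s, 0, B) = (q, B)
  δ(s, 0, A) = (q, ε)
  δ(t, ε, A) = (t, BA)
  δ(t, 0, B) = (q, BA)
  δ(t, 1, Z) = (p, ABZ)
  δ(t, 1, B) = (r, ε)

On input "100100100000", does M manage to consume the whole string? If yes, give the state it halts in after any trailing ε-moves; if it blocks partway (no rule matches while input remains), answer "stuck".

p

(p, 100100100000, Z)
  read 1, top Z: go to p, push AZ → (p, 00100100000, AZ)
  read 0, top A: go to p, push B → (p, 0100100000, BZ)
  read 0, top B: go to t, push A → (t, 100100000, AZ)
  ε-move, top A: go to t, push BA → (t, 100100000, BAZ)
  read 1, top B: go to r, push ε → (r, 00100000, AZ)
  read 0, top A: go to q, push A → (q, 0100000, AZ)
  read 0, top A: go to t, push ε → (t, 100000, Z)
  read 1, top Z: go to p, push ABZ → (p, 00000, ABZ)
  read 0, top A: go to p, push B → (p, 0000, BBZ)
  read 0, top B: go to t, push A → (t, 000, ABZ)
  ε-move, top A: go to t, push BA → (t, 000, BABZ)
  read 0, top B: go to q, push BA → (q, 00, BAABZ)
  read 0, top B: go to p, push A → (p, 0, AAABZ)
  read 0, top A: go to p, push B → (p, ε, BAABZ)
All input consumed; M is in state p.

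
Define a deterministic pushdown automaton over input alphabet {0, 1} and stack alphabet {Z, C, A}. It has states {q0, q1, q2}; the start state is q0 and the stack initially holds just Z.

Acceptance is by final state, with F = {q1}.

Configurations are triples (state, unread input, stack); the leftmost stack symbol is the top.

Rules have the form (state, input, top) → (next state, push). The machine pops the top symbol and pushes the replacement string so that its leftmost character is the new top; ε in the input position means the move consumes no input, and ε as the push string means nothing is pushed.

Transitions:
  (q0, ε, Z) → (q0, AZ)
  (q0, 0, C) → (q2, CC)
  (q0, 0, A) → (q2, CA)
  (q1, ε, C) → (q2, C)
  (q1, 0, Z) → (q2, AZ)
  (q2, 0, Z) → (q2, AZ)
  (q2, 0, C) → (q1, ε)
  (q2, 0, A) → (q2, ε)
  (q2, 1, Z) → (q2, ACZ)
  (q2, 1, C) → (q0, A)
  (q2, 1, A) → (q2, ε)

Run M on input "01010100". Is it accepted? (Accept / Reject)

(q0, 01010100, Z)
  ε-move, top Z: go to q0, push AZ → (q0, 01010100, AZ)
  read 0, top A: go to q2, push CA → (q2, 1010100, CAZ)
  read 1, top C: go to q0, push A → (q0, 010100, AAZ)
  read 0, top A: go to q2, push CA → (q2, 10100, CAAZ)
  read 1, top C: go to q0, push A → (q0, 0100, AAAZ)
  read 0, top A: go to q2, push CA → (q2, 100, CAAAZ)
  read 1, top C: go to q0, push A → (q0, 00, AAAAZ)
  read 0, top A: go to q2, push CA → (q2, 0, CAAAAZ)
  read 0, top C: go to q1, push ε → (q1, ε, AAAAZ)
All input consumed; state q1 ∈ F.

Accept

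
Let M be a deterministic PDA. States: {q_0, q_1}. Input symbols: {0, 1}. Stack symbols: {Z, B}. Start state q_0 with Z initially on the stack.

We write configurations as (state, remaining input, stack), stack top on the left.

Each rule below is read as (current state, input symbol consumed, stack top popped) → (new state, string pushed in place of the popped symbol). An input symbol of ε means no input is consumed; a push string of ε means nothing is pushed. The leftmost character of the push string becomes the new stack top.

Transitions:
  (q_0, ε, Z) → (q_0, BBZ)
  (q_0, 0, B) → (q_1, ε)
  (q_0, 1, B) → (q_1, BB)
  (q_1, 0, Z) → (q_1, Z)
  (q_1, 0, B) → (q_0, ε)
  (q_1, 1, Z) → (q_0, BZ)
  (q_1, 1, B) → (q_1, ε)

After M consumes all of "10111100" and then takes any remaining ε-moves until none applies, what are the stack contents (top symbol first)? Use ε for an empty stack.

Z

(q_0, 10111100, Z)
  ε-move, top Z: go to q_0, push BBZ → (q_0, 10111100, BBZ)
  read 1, top B: go to q_1, push BB → (q_1, 0111100, BBBZ)
  read 0, top B: go to q_0, push ε → (q_0, 111100, BBZ)
  read 1, top B: go to q_1, push BB → (q_1, 11100, BBBZ)
  read 1, top B: go to q_1, push ε → (q_1, 1100, BBZ)
  read 1, top B: go to q_1, push ε → (q_1, 100, BZ)
  read 1, top B: go to q_1, push ε → (q_1, 00, Z)
  read 0, top Z: go to q_1, push Z → (q_1, 0, Z)
  read 0, top Z: go to q_1, push Z → (q_1, ε, Z)
All input consumed in state q_1 with stack Z.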